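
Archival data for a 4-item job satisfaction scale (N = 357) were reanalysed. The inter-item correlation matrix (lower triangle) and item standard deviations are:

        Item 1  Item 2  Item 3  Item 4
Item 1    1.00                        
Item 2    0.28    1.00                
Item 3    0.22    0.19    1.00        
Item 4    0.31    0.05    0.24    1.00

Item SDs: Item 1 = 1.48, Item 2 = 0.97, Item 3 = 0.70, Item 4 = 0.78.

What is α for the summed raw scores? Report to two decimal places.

Σσ²ᵢ = 1.48² + 0.97² + 0.70² + 0.78² = 4.2297
Covariances σ_ij = r_ij · s_i · s_j:
  σ(Item 1,Item 2) = 0.28 × 1.48 × 0.97 = 0.4020
  σ(Item 1,Item 3) = 0.22 × 1.48 × 0.70 = 0.2279
  σ(Item 1,Item 4) = 0.31 × 1.48 × 0.78 = 0.3579
  σ(Item 2,Item 3) = 0.19 × 0.97 × 0.70 = 0.1290
  σ(Item 2,Item 4) = 0.05 × 0.97 × 0.78 = 0.0378
  σ(Item 3,Item 4) = 0.24 × 0.70 × 0.78 = 0.1310
σ²_T = Σσ²ᵢ + 2·Σσ_ij = 4.2297 + 2 × 1.2856 = 6.8009
α = (4/3)·(1 − 4.2297/6.8009) = 0.50

α = 0.50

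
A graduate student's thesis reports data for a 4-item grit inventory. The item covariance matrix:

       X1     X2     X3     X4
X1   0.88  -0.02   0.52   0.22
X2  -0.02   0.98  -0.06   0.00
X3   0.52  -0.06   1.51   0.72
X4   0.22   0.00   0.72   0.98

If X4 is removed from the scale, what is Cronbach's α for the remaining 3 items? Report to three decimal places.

Remaining items: X1, X2, X3 (k = 3).
Σσᵢ² = 0.88 + 0.98 + 1.51 = 3.37
σ²_total = 3.37 + 2 × 0.44 = 4.25
α (item deleted) = (3/2)·(1 − 3.37/4.25) = 0.311

α = 0.311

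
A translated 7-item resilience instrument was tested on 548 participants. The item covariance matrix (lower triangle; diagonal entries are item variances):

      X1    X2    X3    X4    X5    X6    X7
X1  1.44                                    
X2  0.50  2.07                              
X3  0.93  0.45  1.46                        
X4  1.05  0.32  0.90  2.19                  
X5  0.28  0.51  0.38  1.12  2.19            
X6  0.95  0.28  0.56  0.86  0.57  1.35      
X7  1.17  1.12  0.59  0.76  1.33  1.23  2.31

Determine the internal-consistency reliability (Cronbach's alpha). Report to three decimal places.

Σσᵢ² = 1.44 + 2.07 + 1.46 + 2.19 + 2.19 + 1.35 + 2.31 = 13.01
Sum of off-diagonal covariances = 15.86
σ²_T = 13.01 + 2 × 15.86 = 44.73
α = (k/(k−1))·(1 − Σσᵢ²/σ²_T) = (7/6)·(1 − 13.01/44.73) = 0.827

α = 0.827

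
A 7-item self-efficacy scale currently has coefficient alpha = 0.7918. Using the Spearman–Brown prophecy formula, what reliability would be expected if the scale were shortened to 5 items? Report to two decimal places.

Length factor m = 5/7 = 0.7143
α' = m·α / (1 − (1−m)·α)
   = 5/7 × 0.7918 / (1 − (1 − 5/7) × 0.7918)
   = 0.5656 / 0.7738 = 0.73

predicted reliability = 0.73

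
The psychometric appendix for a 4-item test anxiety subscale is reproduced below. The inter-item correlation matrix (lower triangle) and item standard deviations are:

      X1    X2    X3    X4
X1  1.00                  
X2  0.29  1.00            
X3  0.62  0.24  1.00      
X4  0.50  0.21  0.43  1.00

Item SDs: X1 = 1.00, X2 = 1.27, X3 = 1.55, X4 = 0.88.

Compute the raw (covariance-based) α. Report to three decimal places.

Σσ²ᵢ = 1.00² + 1.27² + 1.55² + 0.88² = 5.7898
Covariances σ_ij = r_ij · s_i · s_j:
  σ(X1,X2) = 0.29 × 1.00 × 1.27 = 0.3683
  σ(X1,X3) = 0.62 × 1.00 × 1.55 = 0.9610
  σ(X1,X4) = 0.50 × 1.00 × 0.88 = 0.4400
  σ(X2,X3) = 0.24 × 1.27 × 1.55 = 0.4724
  σ(X2,X4) = 0.21 × 1.27 × 0.88 = 0.2347
  σ(X3,X4) = 0.43 × 1.55 × 0.88 = 0.5865
σ²_T = Σσ²ᵢ + 2·Σσ_ij = 5.7898 + 2 × 3.0629 = 11.9156
α = (4/3)·(1 − 5.7898/11.9156) = 0.685

α = 0.685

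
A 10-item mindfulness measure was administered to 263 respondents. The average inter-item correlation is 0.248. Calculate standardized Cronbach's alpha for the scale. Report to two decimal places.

Standardized α = k·r̄ / (1 + (k−1)·r̄) = 10 × 0.248 / (1 + 9 × 0.248)
  = 2.4800 / 3.2320 = 0.77

α = 0.77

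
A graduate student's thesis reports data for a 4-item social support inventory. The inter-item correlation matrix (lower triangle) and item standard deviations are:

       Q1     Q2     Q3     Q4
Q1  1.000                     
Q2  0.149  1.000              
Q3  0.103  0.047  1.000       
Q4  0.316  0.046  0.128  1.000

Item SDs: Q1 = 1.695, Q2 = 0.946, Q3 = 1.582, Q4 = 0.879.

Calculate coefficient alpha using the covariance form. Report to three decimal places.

Σσ²ᵢ = 1.695² + 0.946² + 1.582² + 0.879² = 7.0433
Covariances σ_ij = r_ij · s_i · s_j:
  σ(Q1,Q2) = 0.149 × 1.695 × 0.946 = 0.2389
  σ(Q1,Q3) = 0.103 × 1.695 × 1.582 = 0.2762
  σ(Q1,Q4) = 0.316 × 1.695 × 0.879 = 0.4708
  σ(Q2,Q3) = 0.047 × 0.946 × 1.582 = 0.0703
  σ(Q2,Q4) = 0.046 × 0.946 × 0.879 = 0.0383
  σ(Q3,Q4) = 0.128 × 1.582 × 0.879 = 0.1780
σ²_T = Σσ²ᵢ + 2·Σσ_ij = 7.0433 + 2 × 1.2725 = 9.5883
α = (4/3)·(1 − 7.0433/9.5883) = 0.354

coefficient alpha = 0.354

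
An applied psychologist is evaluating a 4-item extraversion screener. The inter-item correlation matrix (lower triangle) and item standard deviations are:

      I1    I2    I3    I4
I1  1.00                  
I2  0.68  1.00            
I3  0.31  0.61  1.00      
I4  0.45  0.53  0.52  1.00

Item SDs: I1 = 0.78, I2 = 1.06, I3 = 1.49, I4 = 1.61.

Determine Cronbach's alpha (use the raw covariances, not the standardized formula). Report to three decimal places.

α = 0.779

Σσ²ᵢ = 0.78² + 1.06² + 1.49² + 1.61² = 6.5442
Covariances σ_ij = r_ij · s_i · s_j:
  σ(I1,I2) = 0.68 × 0.78 × 1.06 = 0.5622
  σ(I1,I3) = 0.31 × 0.78 × 1.49 = 0.3603
  σ(I1,I4) = 0.45 × 0.78 × 1.61 = 0.5651
  σ(I2,I3) = 0.61 × 1.06 × 1.49 = 0.9634
  σ(I2,I4) = 0.53 × 1.06 × 1.61 = 0.9045
  σ(I3,I4) = 0.52 × 1.49 × 1.61 = 1.2474
σ²_T = Σσ²ᵢ + 2·Σσ_ij = 6.5442 + 2 × 4.6029 = 15.7500
α = (4/3)·(1 − 6.5442/15.7500) = 0.779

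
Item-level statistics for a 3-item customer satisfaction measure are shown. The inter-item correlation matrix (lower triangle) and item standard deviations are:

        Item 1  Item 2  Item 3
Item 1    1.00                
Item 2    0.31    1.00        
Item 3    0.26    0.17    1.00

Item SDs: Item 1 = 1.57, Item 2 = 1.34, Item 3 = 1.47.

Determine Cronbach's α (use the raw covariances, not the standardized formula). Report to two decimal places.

Σσ²ᵢ = 1.57² + 1.34² + 1.47² = 6.4214
Covariances σ_ij = r_ij · s_i · s_j:
  σ(Item 1,Item 2) = 0.31 × 1.57 × 1.34 = 0.6522
  σ(Item 1,Item 3) = 0.26 × 1.57 × 1.47 = 0.6001
  σ(Item 2,Item 3) = 0.17 × 1.34 × 1.47 = 0.3349
σ²_T = Σσ²ᵢ + 2·Σσ_ij = 6.4214 + 2 × 1.5872 = 9.5958
α = (3/2)·(1 − 6.4214/9.5958) = 0.50

α = 0.50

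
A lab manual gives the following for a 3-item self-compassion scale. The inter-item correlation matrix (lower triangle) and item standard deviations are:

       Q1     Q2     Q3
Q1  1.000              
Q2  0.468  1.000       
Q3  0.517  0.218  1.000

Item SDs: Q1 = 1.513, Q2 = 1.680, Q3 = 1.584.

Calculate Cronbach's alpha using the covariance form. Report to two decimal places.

Cronbach's alpha = 0.66

Σσ²ᵢ = 1.513² + 1.680² + 1.584² = 7.6206
Covariances σ_ij = r_ij · s_i · s_j:
  σ(Q1,Q2) = 0.468 × 1.513 × 1.680 = 1.1896
  σ(Q1,Q3) = 0.517 × 1.513 × 1.584 = 1.2390
  σ(Q2,Q3) = 0.218 × 1.680 × 1.584 = 0.5801
σ²_T = Σσ²ᵢ + 2·Σσ_ij = 7.6206 + 2 × 3.0087 = 13.6380
α = (3/2)·(1 − 7.6206/13.6380) = 0.66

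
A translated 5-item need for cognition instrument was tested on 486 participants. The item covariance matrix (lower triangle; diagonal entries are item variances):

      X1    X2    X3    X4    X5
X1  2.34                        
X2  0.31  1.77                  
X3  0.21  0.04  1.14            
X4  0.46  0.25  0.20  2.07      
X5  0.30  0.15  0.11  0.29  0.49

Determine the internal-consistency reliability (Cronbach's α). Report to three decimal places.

α = 0.466

sum of item variances = 2.34 + 1.77 + 1.14 + 2.07 + 0.49 = 7.81
Sum of off-diagonal covariances = 2.32
total variance = 7.81 + 2 × 2.32 = 12.45
α = (k/(k−1))·(1 − sum of item variances/total variance) = (5/4)·(1 − 7.81/12.45) = 0.466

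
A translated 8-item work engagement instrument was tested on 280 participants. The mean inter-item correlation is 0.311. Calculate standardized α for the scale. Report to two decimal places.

α = 0.78

Standardized α = k·r̄ / (1 + (k−1)·r̄) = 8 × 0.311 / (1 + 7 × 0.311)
  = 2.4880 / 3.1770 = 0.78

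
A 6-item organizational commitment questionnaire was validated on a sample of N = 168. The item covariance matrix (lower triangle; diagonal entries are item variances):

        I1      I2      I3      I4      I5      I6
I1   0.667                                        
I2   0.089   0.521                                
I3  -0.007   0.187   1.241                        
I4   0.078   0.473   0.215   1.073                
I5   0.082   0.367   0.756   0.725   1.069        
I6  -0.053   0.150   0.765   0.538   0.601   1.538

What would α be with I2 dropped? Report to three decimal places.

α = 0.712

Remaining items: I1, I3, I4, I5, I6 (k = 5).
Σσ²ᵢ = 0.667 + 1.241 + 1.073 + 1.069 + 1.538 = 5.588
σ²_total = 5.588 + 2 × 3.700 = 12.988
α (item deleted) = (5/4)·(1 − 5.588/12.988) = 0.712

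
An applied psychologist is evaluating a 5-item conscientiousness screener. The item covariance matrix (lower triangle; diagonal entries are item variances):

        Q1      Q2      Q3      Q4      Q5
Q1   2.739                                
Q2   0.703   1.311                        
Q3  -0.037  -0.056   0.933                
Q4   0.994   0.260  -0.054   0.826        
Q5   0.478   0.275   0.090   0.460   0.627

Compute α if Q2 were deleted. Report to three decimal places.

α = 0.573

Remaining items: Q1, Q3, Q4, Q5 (k = 4).
ΣVar(i) = 2.739 + 0.933 + 0.826 + 0.627 = 5.125
σ²_total = 5.125 + 2 × 1.931 = 8.987
α (item deleted) = (4/3)·(1 − 5.125/8.987) = 0.573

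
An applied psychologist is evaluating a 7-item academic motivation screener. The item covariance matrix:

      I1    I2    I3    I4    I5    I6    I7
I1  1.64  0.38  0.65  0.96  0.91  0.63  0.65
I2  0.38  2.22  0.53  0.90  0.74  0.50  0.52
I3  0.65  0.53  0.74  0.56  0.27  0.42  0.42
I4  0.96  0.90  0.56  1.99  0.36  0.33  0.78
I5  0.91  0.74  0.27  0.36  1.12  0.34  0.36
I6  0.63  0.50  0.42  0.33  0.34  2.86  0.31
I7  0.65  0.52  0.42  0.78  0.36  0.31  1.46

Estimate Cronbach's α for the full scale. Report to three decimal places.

Cronbach's α = 0.766

sum of item variances = 1.64 + 2.22 + 0.74 + 1.99 + 1.12 + 2.86 + 1.46 = 12.03
Σ_{i<j} σ_ij = 11.52
σ²_total = 12.03 + 2 × 11.52 = 35.07
α = (k/(k−1))·(1 − sum of item variances/σ²_total) = (7/6)·(1 − 12.03/35.07) = 0.766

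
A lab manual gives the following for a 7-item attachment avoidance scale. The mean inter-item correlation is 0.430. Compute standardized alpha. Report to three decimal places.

standardized alpha = 0.841

Standardized α = k·r̄ / (1 + (k−1)·r̄) = 7 × 0.430 / (1 + 6 × 0.430)
  = 3.0100 / 3.5800 = 0.841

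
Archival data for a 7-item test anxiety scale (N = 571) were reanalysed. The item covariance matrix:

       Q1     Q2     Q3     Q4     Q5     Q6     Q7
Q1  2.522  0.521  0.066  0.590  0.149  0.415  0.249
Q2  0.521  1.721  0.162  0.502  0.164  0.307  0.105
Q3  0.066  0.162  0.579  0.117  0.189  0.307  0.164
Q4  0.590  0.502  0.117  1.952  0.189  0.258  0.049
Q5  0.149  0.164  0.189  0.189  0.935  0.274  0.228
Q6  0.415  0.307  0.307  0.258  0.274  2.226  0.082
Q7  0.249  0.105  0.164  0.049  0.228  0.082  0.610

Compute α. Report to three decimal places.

α = 0.573

Σσ²ᵢ = 2.522 + 1.721 + 0.579 + 1.952 + 0.935 + 2.226 + 0.610 = 10.545
Sum of the distinct covariances = 5.087
Var(T) = 10.545 + 2 × 5.087 = 20.719
α = (k/(k−1))·(1 − Σσ²ᵢ/Var(T)) = (7/6)·(1 − 10.545/20.719) = 0.573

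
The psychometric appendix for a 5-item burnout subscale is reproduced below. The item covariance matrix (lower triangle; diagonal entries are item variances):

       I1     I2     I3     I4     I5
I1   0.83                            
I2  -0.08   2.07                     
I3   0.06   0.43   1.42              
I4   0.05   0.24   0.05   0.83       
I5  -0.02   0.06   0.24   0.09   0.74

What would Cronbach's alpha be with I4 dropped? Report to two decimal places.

α = 0.29

Remaining items: I1, I2, I3, I5 (k = 4).
Σσ²ᵢ = 0.83 + 2.07 + 1.42 + 0.74 = 5.06
Var(T) = 5.06 + 2 × 0.69 = 6.44
α (item deleted) = (4/3)·(1 − 5.06/6.44) = 0.29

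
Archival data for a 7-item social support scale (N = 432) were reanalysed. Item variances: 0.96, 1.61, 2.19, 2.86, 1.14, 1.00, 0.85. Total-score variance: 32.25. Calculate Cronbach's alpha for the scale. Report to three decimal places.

Σσ²ᵢ = 0.96 + 1.61 + 2.19 + 2.86 + 1.14 + 1.00 + 0.85 = 10.61
α = (k/(k−1))·(1 − Σσ²ᵢ/total variance) = (7/6)·(1 − 10.61/32.25) = 0.783

Cronbach's alpha = 0.783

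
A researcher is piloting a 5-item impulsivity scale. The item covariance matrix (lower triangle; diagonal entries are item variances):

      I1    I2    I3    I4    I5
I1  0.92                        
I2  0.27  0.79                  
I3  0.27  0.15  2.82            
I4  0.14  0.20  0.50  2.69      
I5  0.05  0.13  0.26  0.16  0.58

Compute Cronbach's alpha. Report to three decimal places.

Cronbach's alpha = 0.442

ΣVar(i) = 0.92 + 0.79 + 2.82 + 2.69 + 0.58 = 7.80
Σ_{i<j} σ_ij = 2.13
σ²_T = 7.80 + 2 × 2.13 = 12.06
α = (k/(k−1))·(1 − ΣVar(i)/σ²_T) = (5/4)·(1 − 7.80/12.06) = 0.442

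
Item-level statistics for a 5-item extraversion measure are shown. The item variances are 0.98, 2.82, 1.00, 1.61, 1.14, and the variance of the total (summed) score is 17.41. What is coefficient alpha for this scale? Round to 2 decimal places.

coefficient alpha = 0.71

Σσ²ᵢ = 0.98 + 2.82 + 1.00 + 1.61 + 1.14 = 7.55
α = (k/(k−1))·(1 − Σσ²ᵢ/total variance) = (5/4)·(1 − 7.55/17.41) = 0.71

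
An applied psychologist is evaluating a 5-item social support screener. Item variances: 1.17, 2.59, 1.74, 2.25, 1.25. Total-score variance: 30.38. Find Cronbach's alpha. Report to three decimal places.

Cronbach's alpha = 0.880

sum of item variances = 1.17 + 2.59 + 1.74 + 2.25 + 1.25 = 9.00
α = (k/(k−1))·(1 − sum of item variances/σ²_total) = (5/4)·(1 − 9.00/30.38) = 0.880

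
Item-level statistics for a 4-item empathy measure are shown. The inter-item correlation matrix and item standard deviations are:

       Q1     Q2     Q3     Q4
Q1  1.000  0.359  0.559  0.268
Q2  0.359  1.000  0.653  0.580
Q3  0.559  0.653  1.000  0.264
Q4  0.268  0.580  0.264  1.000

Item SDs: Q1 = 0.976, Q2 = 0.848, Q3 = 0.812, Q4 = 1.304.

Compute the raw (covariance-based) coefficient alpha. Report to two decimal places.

coefficient alpha = 0.73

Σσ²ᵢ = 0.976² + 0.848² + 0.812² + 1.304² = 4.0314
Covariances σ_ij = r_ij · s_i · s_j:
  σ(Q1,Q2) = 0.359 × 0.976 × 0.848 = 0.2971
  σ(Q1,Q3) = 0.559 × 0.976 × 0.812 = 0.4430
  σ(Q1,Q4) = 0.268 × 0.976 × 1.304 = 0.3411
  σ(Q2,Q3) = 0.653 × 0.848 × 0.812 = 0.4496
  σ(Q2,Q4) = 0.580 × 0.848 × 1.304 = 0.6414
  σ(Q3,Q4) = 0.264 × 0.812 × 1.304 = 0.2795
σ²_T = Σσ²ᵢ + 2·Σσ_ij = 4.0314 + 2 × 2.4517 = 8.9348
α = (4/3)·(1 − 4.0314/8.9348) = 0.73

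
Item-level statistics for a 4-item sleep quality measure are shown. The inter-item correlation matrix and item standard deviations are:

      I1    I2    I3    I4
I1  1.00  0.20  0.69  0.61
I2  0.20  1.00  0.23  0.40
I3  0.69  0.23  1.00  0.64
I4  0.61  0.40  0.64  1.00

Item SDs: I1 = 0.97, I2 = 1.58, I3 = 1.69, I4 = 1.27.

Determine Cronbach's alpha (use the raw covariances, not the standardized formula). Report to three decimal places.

Σσ²ᵢ = 0.97² + 1.58² + 1.69² + 1.27² = 7.9063
Covariances σ_ij = r_ij · s_i · s_j:
  σ(I1,I2) = 0.20 × 0.97 × 1.58 = 0.3065
  σ(I1,I3) = 0.69 × 0.97 × 1.69 = 1.1311
  σ(I1,I4) = 0.61 × 0.97 × 1.27 = 0.7515
  σ(I2,I3) = 0.23 × 1.58 × 1.69 = 0.6141
  σ(I2,I4) = 0.40 × 1.58 × 1.27 = 0.8026
  σ(I3,I4) = 0.64 × 1.69 × 1.27 = 1.3736
σ²_T = Σσ²ᵢ + 2·Σσ_ij = 7.9063 + 2 × 4.9794 = 17.8651
α = (4/3)·(1 − 7.9063/17.8651) = 0.743

Cronbach's alpha = 0.743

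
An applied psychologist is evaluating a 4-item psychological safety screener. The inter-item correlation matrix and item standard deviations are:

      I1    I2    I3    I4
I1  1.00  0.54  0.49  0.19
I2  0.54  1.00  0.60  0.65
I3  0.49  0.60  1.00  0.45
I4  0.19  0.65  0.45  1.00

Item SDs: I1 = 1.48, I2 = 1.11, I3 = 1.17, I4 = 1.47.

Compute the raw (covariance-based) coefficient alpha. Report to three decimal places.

Σσ²ᵢ = 1.48² + 1.11² + 1.17² + 1.47² = 6.9523
Covariances σ_ij = r_ij · s_i · s_j:
  σ(I1,I2) = 0.54 × 1.48 × 1.11 = 0.8871
  σ(I1,I3) = 0.49 × 1.48 × 1.17 = 0.8485
  σ(I1,I4) = 0.19 × 1.48 × 1.47 = 0.4134
  σ(I2,I3) = 0.60 × 1.11 × 1.17 = 0.7792
  σ(I2,I4) = 0.65 × 1.11 × 1.47 = 1.0606
  σ(I3,I4) = 0.45 × 1.17 × 1.47 = 0.7740
σ²_T = Σσ²ᵢ + 2·Σσ_ij = 6.9523 + 2 × 4.7628 = 16.4779
α = (4/3)·(1 − 6.9523/16.4779) = 0.771

α = 0.771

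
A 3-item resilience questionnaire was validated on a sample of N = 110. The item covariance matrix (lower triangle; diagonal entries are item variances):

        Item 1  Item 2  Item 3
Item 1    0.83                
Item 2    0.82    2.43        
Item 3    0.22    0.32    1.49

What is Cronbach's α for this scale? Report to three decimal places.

Σσᵢ² = 0.83 + 2.43 + 1.49 = 4.75
Sum of off-diagonal covariances = 1.36
total variance = 4.75 + 2 × 1.36 = 7.47
α = (k/(k−1))·(1 − Σσᵢ²/total variance) = (3/2)·(1 − 4.75/7.47) = 0.546

Cronbach's α = 0.546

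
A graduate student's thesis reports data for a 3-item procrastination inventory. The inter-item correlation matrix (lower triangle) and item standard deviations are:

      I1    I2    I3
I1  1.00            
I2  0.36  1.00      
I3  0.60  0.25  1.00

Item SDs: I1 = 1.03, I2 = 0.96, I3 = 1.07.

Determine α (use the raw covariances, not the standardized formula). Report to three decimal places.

α = 0.673

Σσ²ᵢ = 1.03² + 0.96² + 1.07² = 3.1274
Covariances σ_ij = r_ij · s_i · s_j:
  σ(I1,I2) = 0.36 × 1.03 × 0.96 = 0.3560
  σ(I1,I3) = 0.60 × 1.03 × 1.07 = 0.6613
  σ(I2,I3) = 0.25 × 0.96 × 1.07 = 0.2568
σ²_T = Σσ²ᵢ + 2·Σσ_ij = 3.1274 + 2 × 1.2741 = 5.6756
α = (3/2)·(1 − 3.1274/5.6756) = 0.673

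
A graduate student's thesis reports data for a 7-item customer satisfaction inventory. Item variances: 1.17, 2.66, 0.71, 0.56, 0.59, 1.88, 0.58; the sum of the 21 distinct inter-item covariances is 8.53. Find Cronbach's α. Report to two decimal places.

α = 0.79

Σσ²ᵢ = 1.17 + 2.66 + 0.71 + 0.56 + 0.59 + 1.88 + 0.58 = 8.15
Sum of distinct covariances = 8.53
Var(T) = Σσ²ᵢ + 2·Σcov = 8.15 + 2 × 8.53 = 25.21
α = (7/6)·(1 − 8.15/25.21) = 0.79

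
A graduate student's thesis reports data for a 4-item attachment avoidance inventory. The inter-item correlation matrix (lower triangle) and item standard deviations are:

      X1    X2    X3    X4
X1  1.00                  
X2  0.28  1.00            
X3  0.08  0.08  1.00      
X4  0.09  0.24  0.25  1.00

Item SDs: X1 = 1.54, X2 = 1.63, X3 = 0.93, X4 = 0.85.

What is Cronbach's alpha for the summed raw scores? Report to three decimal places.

Cronbach's alpha = 0.432

Σσ²ᵢ = 1.54² + 1.63² + 0.93² + 0.85² = 6.6159
Covariances σ_ij = r_ij · s_i · s_j:
  σ(X1,X2) = 0.28 × 1.54 × 1.63 = 0.7029
  σ(X1,X3) = 0.08 × 1.54 × 0.93 = 0.1146
  σ(X1,X4) = 0.09 × 1.54 × 0.85 = 0.1178
  σ(X2,X3) = 0.08 × 1.63 × 0.93 = 0.1213
  σ(X2,X4) = 0.24 × 1.63 × 0.85 = 0.3325
  σ(X3,X4) = 0.25 × 0.93 × 0.85 = 0.1976
σ²_T = Σσ²ᵢ + 2·Σσ_ij = 6.6159 + 2 × 1.5867 = 9.7893
α = (4/3)·(1 − 6.6159/9.7893) = 0.432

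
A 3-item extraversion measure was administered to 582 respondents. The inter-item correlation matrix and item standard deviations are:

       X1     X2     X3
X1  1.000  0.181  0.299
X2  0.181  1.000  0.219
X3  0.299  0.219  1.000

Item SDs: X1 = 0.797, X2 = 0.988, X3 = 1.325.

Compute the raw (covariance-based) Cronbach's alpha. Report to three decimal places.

Σσ²ᵢ = 0.797² + 0.988² + 1.325² = 3.3670
Covariances σ_ij = r_ij · s_i · s_j:
  σ(X1,X2) = 0.181 × 0.797 × 0.988 = 0.1425
  σ(X1,X3) = 0.299 × 0.797 × 1.325 = 0.3158
  σ(X2,X3) = 0.219 × 0.988 × 1.325 = 0.2867
σ²_T = Σσ²ᵢ + 2·Σσ_ij = 3.3670 + 2 × 0.7450 = 4.8570
α = (3/2)·(1 − 3.3670/4.8570) = 0.460

Cronbach's alpha = 0.460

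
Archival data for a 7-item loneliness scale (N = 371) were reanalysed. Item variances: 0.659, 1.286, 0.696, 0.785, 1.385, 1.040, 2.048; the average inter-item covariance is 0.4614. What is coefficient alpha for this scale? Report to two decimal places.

α = 0.83

sum of item variances = 0.659 + 1.286 + 0.696 + 0.785 + 1.385 + 1.040 + 2.048 = 7.899
Sum of the 21 distinct covariances = 21 × 0.4614 = 9.6894
σ²_T = sum of item variances + 2·Σcov = 7.899 + 2 × 9.6894 = 27.2778
α = (7/6)·(1 − 7.899/27.2778) = 0.83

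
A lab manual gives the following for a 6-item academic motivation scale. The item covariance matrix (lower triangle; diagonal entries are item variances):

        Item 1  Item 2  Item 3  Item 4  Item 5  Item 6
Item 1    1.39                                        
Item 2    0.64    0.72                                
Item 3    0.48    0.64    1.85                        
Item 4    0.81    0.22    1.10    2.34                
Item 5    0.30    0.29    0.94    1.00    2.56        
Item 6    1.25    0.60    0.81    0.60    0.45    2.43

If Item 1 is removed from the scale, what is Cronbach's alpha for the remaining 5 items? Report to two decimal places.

Remaining items: Item 2, Item 3, Item 4, Item 5, Item 6 (k = 5).
Σσ²ᵢ = 0.72 + 1.85 + 2.34 + 2.56 + 2.43 = 9.90
total variance = 9.90 + 2 × 6.65 = 23.20
α (item deleted) = (5/4)·(1 − 9.90/23.20) = 0.72

Cronbach's alpha = 0.72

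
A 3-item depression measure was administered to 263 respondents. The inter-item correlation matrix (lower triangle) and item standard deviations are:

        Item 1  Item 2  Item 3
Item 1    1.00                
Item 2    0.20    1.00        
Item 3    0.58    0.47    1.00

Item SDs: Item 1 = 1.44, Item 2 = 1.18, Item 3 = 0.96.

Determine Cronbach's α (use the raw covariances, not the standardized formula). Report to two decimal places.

Cronbach's α = 0.65

Σσ²ᵢ = 1.44² + 1.18² + 0.96² = 4.3876
Covariances σ_ij = r_ij · s_i · s_j:
  σ(Item 1,Item 2) = 0.20 × 1.44 × 1.18 = 0.3398
  σ(Item 1,Item 3) = 0.58 × 1.44 × 0.96 = 0.8018
  σ(Item 2,Item 3) = 0.47 × 1.18 × 0.96 = 0.5324
σ²_T = Σσ²ᵢ + 2·Σσ_ij = 4.3876 + 2 × 1.6740 = 7.7356
α = (3/2)·(1 − 4.3876/7.7356) = 0.65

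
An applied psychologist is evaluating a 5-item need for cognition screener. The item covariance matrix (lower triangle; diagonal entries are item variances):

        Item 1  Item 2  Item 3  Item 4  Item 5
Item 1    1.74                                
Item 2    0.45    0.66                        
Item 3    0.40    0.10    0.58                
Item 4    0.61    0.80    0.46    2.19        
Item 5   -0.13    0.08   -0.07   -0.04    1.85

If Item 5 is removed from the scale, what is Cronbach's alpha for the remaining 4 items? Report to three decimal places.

Remaining items: Item 1, Item 2, Item 3, Item 4 (k = 4).
Σσ²ᵢ = 1.74 + 0.66 + 0.58 + 2.19 = 5.17
σ²_T = 5.17 + 2 × 2.82 = 10.81
α (item deleted) = (4/3)·(1 − 5.17/10.81) = 0.696

α = 0.696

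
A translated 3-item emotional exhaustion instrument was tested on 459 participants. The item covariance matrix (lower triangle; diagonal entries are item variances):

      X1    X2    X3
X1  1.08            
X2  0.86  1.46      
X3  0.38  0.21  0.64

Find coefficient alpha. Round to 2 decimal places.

Σσ²ᵢ = 1.08 + 1.46 + 0.64 = 3.18
Sum of off-diagonal covariances = 1.45
Var(T) = 3.18 + 2 × 1.45 = 6.08
α = (k/(k−1))·(1 − Σσ²ᵢ/Var(T)) = (3/2)·(1 − 3.18/6.08) = 0.72

coefficient alpha = 0.72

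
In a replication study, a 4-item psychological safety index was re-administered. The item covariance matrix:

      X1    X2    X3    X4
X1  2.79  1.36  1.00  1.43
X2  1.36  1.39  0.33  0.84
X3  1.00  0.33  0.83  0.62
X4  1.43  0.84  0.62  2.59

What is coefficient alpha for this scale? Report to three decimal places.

coefficient alpha = 0.793

sum of item variances = 2.79 + 1.39 + 0.83 + 2.59 = 7.60
Sum of off-diagonal covariances = 5.58
Var(T) = 7.60 + 2 × 5.58 = 18.76
α = (k/(k−1))·(1 − sum of item variances/Var(T)) = (4/3)·(1 − 7.60/18.76) = 0.793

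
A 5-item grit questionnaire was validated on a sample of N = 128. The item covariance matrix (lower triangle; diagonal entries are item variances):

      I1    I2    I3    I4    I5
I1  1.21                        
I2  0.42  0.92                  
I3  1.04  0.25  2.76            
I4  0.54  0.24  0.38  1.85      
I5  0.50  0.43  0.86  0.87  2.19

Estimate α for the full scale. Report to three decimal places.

Σσ²ᵢ = 1.21 + 0.92 + 2.76 + 1.85 + 2.19 = 8.93
Sum of off-diagonal covariances = 5.53
σ²_total = 8.93 + 2 × 5.53 = 19.99
α = (k/(k−1))·(1 − Σσ²ᵢ/σ²_total) = (5/4)·(1 − 8.93/19.99) = 0.692

α = 0.692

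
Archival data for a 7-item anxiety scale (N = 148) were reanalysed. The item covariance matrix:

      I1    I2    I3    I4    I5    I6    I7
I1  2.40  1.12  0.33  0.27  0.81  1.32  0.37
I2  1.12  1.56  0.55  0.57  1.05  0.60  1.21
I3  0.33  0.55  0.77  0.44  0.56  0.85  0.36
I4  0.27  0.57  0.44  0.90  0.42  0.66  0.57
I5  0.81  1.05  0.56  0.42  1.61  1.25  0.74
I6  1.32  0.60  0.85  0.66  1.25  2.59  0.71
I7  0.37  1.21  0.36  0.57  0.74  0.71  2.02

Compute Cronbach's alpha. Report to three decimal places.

sum of item variances = 2.40 + 1.56 + 0.77 + 0.90 + 1.61 + 2.59 + 2.02 = 11.85
Sum of off-diagonal covariances = 14.76
σ²_T = 11.85 + 2 × 14.76 = 41.37
α = (k/(k−1))·(1 − sum of item variances/σ²_T) = (7/6)·(1 − 11.85/41.37) = 0.832

α = 0.832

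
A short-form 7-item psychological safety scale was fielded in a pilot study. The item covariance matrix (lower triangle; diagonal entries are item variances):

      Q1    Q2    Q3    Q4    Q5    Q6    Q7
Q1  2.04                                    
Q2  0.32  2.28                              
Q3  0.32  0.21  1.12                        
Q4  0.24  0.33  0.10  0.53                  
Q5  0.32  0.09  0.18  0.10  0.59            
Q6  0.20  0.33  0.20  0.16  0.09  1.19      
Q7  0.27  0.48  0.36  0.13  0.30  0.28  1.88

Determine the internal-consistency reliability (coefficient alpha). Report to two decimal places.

Σσ²ᵢ = 2.04 + 2.28 + 1.12 + 0.53 + 0.59 + 1.19 + 1.88 = 9.63
Sum of the distinct covariances = 5.01
Var(T) = 9.63 + 2 × 5.01 = 19.65
α = (k/(k−1))·(1 − Σσ²ᵢ/Var(T)) = (7/6)·(1 − 9.63/19.65) = 0.59

α = 0.59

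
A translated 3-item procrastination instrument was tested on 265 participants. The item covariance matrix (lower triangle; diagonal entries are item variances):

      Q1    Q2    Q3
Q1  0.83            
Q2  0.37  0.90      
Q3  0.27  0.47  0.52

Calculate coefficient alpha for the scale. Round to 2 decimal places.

coefficient alpha = 0.74

Σσᵢ² = 0.83 + 0.90 + 0.52 = 2.25
Sum of the distinct covariances = 1.11
σ²_T = 2.25 + 2 × 1.11 = 4.47
α = (k/(k−1))·(1 − Σσᵢ²/σ²_T) = (3/2)·(1 − 2.25/4.47) = 0.74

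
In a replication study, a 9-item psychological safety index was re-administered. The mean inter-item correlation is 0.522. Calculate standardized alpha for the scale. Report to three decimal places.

Standardized α = k·r̄ / (1 + (k−1)·r̄) = 9 × 0.522 / (1 + 8 × 0.522)
  = 4.6980 / 5.1760 = 0.908

α = 0.908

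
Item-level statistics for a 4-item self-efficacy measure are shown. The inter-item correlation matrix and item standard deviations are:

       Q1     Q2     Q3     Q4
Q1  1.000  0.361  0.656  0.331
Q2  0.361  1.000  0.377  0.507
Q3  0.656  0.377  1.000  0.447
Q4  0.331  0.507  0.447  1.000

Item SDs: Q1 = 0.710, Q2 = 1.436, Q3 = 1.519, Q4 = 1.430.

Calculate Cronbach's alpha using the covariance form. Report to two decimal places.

Σσ²ᵢ = 0.710² + 1.436² + 1.519² + 1.430² = 6.9185
Covariances σ_ij = r_ij · s_i · s_j:
  σ(Q1,Q2) = 0.361 × 0.710 × 1.436 = 0.3681
  σ(Q1,Q3) = 0.656 × 0.710 × 1.519 = 0.7075
  σ(Q1,Q4) = 0.331 × 0.710 × 1.430 = 0.3361
  σ(Q2,Q3) = 0.377 × 1.436 × 1.519 = 0.8223
  σ(Q2,Q4) = 0.507 × 1.436 × 1.430 = 1.0411
  σ(Q3,Q4) = 0.447 × 1.519 × 1.430 = 0.9710
σ²_T = Σσ²ᵢ + 2·Σσ_ij = 6.9185 + 2 × 4.2461 = 15.4107
α = (4/3)·(1 − 6.9185/15.4107) = 0.73

α = 0.73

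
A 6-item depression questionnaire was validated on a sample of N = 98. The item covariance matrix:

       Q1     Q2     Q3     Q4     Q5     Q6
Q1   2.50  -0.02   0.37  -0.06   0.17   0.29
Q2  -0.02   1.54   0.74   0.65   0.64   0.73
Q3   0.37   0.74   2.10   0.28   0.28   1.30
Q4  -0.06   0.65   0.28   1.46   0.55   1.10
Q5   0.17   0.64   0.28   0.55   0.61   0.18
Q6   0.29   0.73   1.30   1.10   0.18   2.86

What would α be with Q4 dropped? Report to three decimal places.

α = 0.617

Remaining items: Q1, Q2, Q3, Q5, Q6 (k = 5).
sum of item variances = 2.50 + 1.54 + 2.10 + 0.61 + 2.86 = 9.61
σ²_total = 9.61 + 2 × 4.68 = 18.97
α (item deleted) = (5/4)·(1 − 9.61/18.97) = 0.617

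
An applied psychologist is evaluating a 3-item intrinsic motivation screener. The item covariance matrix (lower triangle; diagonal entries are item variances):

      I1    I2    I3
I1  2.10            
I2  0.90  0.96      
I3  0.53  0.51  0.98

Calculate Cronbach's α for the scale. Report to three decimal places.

α = 0.735

Σσ²ᵢ = 2.10 + 0.96 + 0.98 = 4.04
Sum of the distinct covariances = 1.94
σ²_T = 4.04 + 2 × 1.94 = 7.92
α = (k/(k−1))·(1 − Σσ²ᵢ/σ²_T) = (3/2)·(1 − 4.04/7.92) = 0.735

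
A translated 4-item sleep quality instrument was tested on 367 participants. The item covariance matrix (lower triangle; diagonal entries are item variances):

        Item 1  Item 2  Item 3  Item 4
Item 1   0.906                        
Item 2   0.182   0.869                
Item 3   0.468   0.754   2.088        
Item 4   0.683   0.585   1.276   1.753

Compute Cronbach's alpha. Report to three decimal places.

ΣVar(i) = 0.906 + 0.869 + 2.088 + 1.753 = 5.616
Σ_{i<j} σ_ij = 3.948
σ²_total = 5.616 + 2 × 3.948 = 13.512
α = (k/(k−1))·(1 − ΣVar(i)/σ²_total) = (4/3)·(1 − 5.616/13.512) = 0.779

Cronbach's alpha = 0.779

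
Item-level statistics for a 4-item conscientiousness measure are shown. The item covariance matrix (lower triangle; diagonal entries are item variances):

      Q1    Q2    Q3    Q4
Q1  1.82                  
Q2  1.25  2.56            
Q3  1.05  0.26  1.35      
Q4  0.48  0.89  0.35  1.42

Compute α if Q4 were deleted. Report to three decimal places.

α = 0.708

Remaining items: Q1, Q2, Q3 (k = 3).
Σσ²ᵢ = 1.82 + 2.56 + 1.35 = 5.73
total variance = 5.73 + 2 × 2.56 = 10.85
α (item deleted) = (3/2)·(1 − 5.73/10.85) = 0.708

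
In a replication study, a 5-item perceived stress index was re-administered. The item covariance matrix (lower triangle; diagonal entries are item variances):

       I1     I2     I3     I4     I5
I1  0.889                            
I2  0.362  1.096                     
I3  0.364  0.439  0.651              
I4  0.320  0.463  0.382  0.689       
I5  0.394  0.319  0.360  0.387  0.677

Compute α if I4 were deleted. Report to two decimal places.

α = 0.77

Remaining items: I1, I2, I3, I5 (k = 4).
Σσᵢ² = 0.889 + 1.096 + 0.651 + 0.677 = 3.313
Var(T) = 3.313 + 2 × 2.238 = 7.789
α (item deleted) = (4/3)·(1 − 3.313/7.789) = 0.77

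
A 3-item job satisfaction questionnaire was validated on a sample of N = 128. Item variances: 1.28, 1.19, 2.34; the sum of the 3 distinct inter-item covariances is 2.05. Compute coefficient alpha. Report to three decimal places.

α = 0.690

ΣVar(i) = 1.28 + 1.19 + 2.34 = 4.81
Sum of distinct covariances = 2.05
σ²_T = ΣVar(i) + 2·Σcov = 4.81 + 2 × 2.05 = 8.91
α = (3/2)·(1 − 4.81/8.91) = 0.690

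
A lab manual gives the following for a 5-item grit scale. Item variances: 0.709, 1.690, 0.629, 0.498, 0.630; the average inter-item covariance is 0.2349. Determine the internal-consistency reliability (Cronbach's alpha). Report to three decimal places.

Cronbach's alpha = 0.663

Σσ²ᵢ = 0.709 + 1.690 + 0.629 + 0.498 + 0.630 = 4.156
Sum of the 10 distinct covariances = 10 × 0.2349 = 2.3490
total variance = Σσ²ᵢ + 2·Σcov = 4.156 + 2 × 2.3490 = 8.8540
α = (5/4)·(1 − 4.156/8.8540) = 0.663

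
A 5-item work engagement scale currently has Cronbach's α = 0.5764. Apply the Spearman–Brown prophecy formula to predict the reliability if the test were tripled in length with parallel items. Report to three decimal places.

Length factor m = 3
α' = m·α / (1 + (m−1)·α)
   = 3 × 0.5764 / (1 + (3 − 1) × 0.5764)
   = 1.7292 / 2.1528 = 0.803

predicted reliability = 0.803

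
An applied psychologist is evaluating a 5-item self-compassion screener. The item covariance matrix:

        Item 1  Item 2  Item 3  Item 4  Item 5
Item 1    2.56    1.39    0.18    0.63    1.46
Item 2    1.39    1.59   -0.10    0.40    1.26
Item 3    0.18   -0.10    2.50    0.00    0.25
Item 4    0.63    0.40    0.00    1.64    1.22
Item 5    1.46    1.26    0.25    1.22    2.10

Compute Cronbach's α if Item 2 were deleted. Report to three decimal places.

Cronbach's α = 0.613

Remaining items: Item 1, Item 3, Item 4, Item 5 (k = 4).
sum of item variances = 2.56 + 2.50 + 1.64 + 2.10 = 8.80
total variance = 8.80 + 2 × 3.74 = 16.28
α (item deleted) = (4/3)·(1 − 8.80/16.28) = 0.613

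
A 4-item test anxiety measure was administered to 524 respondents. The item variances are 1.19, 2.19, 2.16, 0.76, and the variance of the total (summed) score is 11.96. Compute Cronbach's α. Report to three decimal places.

Cronbach's α = 0.631

Σσᵢ² = 1.19 + 2.19 + 2.16 + 0.76 = 6.30
α = (k/(k−1))·(1 − Σσᵢ²/σ²_T) = (4/3)·(1 − 6.30/11.96) = 0.631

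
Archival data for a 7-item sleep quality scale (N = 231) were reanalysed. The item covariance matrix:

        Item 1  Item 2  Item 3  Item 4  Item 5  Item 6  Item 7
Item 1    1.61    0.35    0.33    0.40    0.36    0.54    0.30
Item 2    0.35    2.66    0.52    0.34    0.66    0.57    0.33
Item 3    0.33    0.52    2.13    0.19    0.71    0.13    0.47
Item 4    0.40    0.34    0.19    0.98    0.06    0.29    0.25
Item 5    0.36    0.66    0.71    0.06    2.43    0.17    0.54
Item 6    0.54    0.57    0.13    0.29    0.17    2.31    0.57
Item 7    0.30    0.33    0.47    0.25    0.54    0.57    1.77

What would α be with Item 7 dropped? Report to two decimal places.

α = 0.58

Remaining items: Item 1, Item 2, Item 3, Item 4, Item 5, Item 6 (k = 6).
Σσ²ᵢ = 1.61 + 2.66 + 2.13 + 0.98 + 2.43 + 2.31 = 12.12
σ²_T = 12.12 + 2 × 5.62 = 23.36
α (item deleted) = (6/5)·(1 − 12.12/23.36) = 0.58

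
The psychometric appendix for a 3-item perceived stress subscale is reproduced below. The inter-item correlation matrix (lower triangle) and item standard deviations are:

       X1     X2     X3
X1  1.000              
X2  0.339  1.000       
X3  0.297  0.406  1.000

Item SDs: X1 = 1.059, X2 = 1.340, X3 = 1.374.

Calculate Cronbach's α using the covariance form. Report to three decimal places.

Cronbach's α = 0.613

Σσ²ᵢ = 1.059² + 1.340² + 1.374² = 4.8050
Covariances σ_ij = r_ij · s_i · s_j:
  σ(X1,X2) = 0.339 × 1.059 × 1.340 = 0.4811
  σ(X1,X3) = 0.297 × 1.059 × 1.374 = 0.4322
  σ(X2,X3) = 0.406 × 1.340 × 1.374 = 0.7475
σ²_T = Σσ²ᵢ + 2·Σσ_ij = 4.8050 + 2 × 1.6608 = 8.1266
α = (3/2)·(1 − 4.8050/8.1266) = 0.613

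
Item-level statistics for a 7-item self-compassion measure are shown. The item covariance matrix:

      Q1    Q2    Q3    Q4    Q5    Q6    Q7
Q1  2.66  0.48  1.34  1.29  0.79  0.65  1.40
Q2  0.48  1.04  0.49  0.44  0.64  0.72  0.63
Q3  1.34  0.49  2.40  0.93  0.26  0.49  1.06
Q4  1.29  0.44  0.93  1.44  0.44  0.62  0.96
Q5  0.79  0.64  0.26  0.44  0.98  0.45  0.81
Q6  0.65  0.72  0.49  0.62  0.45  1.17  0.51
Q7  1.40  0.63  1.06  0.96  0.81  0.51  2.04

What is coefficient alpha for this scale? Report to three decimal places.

α = 0.845

sum of item variances = 2.66 + 1.04 + 2.40 + 1.44 + 0.98 + 1.17 + 2.04 = 11.73
Sum of off-diagonal covariances = 15.40
Var(T) = 11.73 + 2 × 15.40 = 42.53
α = (k/(k−1))·(1 − sum of item variances/Var(T)) = (7/6)·(1 − 11.73/42.53) = 0.845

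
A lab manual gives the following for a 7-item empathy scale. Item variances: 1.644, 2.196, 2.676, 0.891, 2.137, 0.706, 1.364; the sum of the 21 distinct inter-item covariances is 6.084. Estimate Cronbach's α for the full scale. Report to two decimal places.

α = 0.60

ΣVar(i) = 1.644 + 2.196 + 2.676 + 0.891 + 2.137 + 0.706 + 1.364 = 11.614
Sum of distinct covariances = 6.084
Var(T) = ΣVar(i) + 2·Σcov = 11.614 + 2 × 6.084 = 23.782
α = (7/6)·(1 − 11.614/23.782) = 0.60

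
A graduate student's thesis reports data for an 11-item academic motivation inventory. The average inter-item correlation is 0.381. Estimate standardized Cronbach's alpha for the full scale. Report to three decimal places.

α = 0.871

Standardized α = k·r̄ / (1 + (k−1)·r̄) = 11 × 0.381 / (1 + 10 × 0.381)
  = 4.1910 / 4.8100 = 0.871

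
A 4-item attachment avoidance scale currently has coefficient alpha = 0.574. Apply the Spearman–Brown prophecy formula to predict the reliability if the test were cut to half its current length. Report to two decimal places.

Length factor m = 1/2
α' = m·α / (1 − (1−m)·α)
   = 1/2 × 0.574 / (1 − (1 − 1/2) × 0.574)
   = 0.2870 / 0.7130 = 0.40

predicted reliability = 0.40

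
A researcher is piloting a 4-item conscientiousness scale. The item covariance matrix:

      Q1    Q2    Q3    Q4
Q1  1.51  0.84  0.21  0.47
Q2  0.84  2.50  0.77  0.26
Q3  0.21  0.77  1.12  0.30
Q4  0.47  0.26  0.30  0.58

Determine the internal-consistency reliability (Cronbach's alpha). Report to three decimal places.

sum of item variances = 1.51 + 2.50 + 1.12 + 0.58 = 5.71
Sum of the distinct covariances = 2.85
total variance = 5.71 + 2 × 2.85 = 11.41
α = (k/(k−1))·(1 − sum of item variances/total variance) = (4/3)·(1 − 5.71/11.41) = 0.666

Cronbach's alpha = 0.666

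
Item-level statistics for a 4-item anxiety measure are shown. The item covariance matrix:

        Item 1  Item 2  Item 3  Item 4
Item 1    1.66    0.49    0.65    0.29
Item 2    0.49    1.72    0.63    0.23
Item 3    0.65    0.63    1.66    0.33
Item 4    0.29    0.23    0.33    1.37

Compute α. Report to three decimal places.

Σσᵢ² = 1.66 + 1.72 + 1.66 + 1.37 = 6.41
Sum of off-diagonal covariances = 2.62
σ²_T = 6.41 + 2 × 2.62 = 11.65
α = (k/(k−1))·(1 − Σσᵢ²/σ²_T) = (4/3)·(1 − 6.41/11.65) = 0.600

α = 0.600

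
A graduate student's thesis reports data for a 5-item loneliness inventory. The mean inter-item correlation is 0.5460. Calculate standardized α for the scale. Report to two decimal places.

standardized α = 0.86

Standardized α = k·r̄ / (1 + (k−1)·r̄) = 5 × 0.5460 / (1 + 4 × 0.5460)
  = 2.7300 / 3.1840 = 0.86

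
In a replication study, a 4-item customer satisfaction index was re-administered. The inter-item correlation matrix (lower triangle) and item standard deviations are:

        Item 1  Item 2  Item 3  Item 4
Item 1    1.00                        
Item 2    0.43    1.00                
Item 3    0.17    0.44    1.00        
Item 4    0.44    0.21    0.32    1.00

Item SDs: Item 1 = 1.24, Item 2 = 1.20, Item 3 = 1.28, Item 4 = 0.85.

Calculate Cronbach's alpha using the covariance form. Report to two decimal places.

Σσ²ᵢ = 1.24² + 1.20² + 1.28² + 0.85² = 5.3385
Covariances σ_ij = r_ij · s_i · s_j:
  σ(Item 1,Item 2) = 0.43 × 1.24 × 1.20 = 0.6398
  σ(Item 1,Item 3) = 0.17 × 1.24 × 1.28 = 0.2698
  σ(Item 1,Item 4) = 0.44 × 1.24 × 0.85 = 0.4638
  σ(Item 2,Item 3) = 0.44 × 1.20 × 1.28 = 0.6758
  σ(Item 2,Item 4) = 0.21 × 1.20 × 0.85 = 0.2142
  σ(Item 3,Item 4) = 0.32 × 1.28 × 0.85 = 0.3482
σ²_T = Σσ²ᵢ + 2·Σσ_ij = 5.3385 + 2 × 2.6116 = 10.5617
α = (4/3)·(1 − 5.3385/10.5617) = 0.66

α = 0.66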